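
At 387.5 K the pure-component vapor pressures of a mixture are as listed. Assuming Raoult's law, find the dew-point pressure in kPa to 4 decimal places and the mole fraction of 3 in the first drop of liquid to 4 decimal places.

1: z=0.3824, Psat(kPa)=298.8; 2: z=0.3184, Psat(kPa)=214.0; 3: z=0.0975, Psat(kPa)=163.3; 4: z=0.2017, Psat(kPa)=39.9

At the dew point ψ → 1, so Σzᵢ/Kᵢ = 1 with Kᵢ = Pᵢˢᵃᵗ/P ⇒ 1/P = Σzᵢ/Pᵢˢᵃᵗ.
1/P = 0.3824/298.8 + 0.3184/214.0 + 0.0975/163.3 + 0.2017/39.9 = 0.0084198 ⇒ P = 118.7672 kPa
xᵢ = zᵢP/Pᵢˢᵃᵗ ⇒ x_3 = 0.0975·118.7672/163.3 = 0.0709

Pdew = 118.7672 kPa, x_3 = 0.0709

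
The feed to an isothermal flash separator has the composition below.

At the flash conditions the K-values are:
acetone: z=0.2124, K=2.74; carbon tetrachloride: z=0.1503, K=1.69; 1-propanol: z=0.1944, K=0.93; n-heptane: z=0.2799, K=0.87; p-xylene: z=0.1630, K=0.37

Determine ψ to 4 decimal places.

ψ = 0.6961

Newton iteration, ψ⁰ = 0.5:
  ψ = 0.5000: g = 0.07181, g' = -0.3678 → ψ = 0.6953
  ψ = 0.6953: g = 0.00030, g' = -0.3760 → ψ = 0.6961
Converged at ψ = 0.6961.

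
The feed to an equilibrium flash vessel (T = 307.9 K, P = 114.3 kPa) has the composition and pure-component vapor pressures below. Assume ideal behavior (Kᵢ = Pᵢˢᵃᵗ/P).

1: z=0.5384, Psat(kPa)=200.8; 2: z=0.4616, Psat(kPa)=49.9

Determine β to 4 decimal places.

β = 0.3456

Raoult's law: Kᵢ = Pᵢˢᵃᵗ/P = Pᵢˢᵃᵗ/114.3.
  K_1 = 200.8/114.3 = 1.756780, K_2 = 49.9/114.3 = 0.436570
Let β = V/F and solve Σ zᵢ(Kᵢ−1)/(1+β(Kᵢ−1)) = 0.
g(0) = ΣzᵢKᵢ − 1 = 0.1474 and g(1) = 1 − Σzᵢ/Kᵢ = -0.3638, so a root lies in (0, 1).
Binary case is linear: z₁(K₁−1)(1+β(K₂−1)) + z₂(K₂−1)(1+β(K₁−1)) = 0
⇒ β = [z₁(K₁−1)+z₂(K₂−1)] / [−(K₁−1)(K₂−1)] = 0.14737/0.42639 = 0.3456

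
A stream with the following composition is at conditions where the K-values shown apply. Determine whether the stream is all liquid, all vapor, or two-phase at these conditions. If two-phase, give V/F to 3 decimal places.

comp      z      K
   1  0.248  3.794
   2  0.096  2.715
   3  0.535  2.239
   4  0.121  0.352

all vapor

ΣzᵢKᵢ = 2.442; Σzᵢ/Kᵢ = 0.683.
Since Σzᵢ/Kᵢ < 1 the mixture is above its dew point — single vapor phase.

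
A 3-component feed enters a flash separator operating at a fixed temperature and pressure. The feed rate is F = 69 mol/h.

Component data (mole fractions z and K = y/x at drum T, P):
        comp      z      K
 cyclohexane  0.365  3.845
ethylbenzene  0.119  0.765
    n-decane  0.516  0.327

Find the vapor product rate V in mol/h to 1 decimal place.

V = 26.3 mol/h

Rachford–Rice: g(ψ) = Σ zᵢ(Kᵢ−1)/(1+ψ(Kᵢ−1)) = 0.
Feasibility: ΣzᵢKᵢ = 1.663, Σzᵢ/Kᵢ = 1.828 — both > 1, two phases present.
Newton–Raphson from ψ = 0.5:
  ψ = 0.500: g = -0.1264, g' = -1.043 → ψ = 0.379
  ψ = 0.379: g = 0.0031, g' = -1.113 → ψ = 0.382
Converged at ψ = 0.382.
Then V = ψ·F = 0.3815·69 = 26.3 mol/h and L = F − V = 42.7 mol/h.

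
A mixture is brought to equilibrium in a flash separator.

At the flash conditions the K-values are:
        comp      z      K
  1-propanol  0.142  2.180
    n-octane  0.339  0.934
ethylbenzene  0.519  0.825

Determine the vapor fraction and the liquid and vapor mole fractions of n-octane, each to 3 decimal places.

Let ψ = V/F and solve Σ zᵢ(Kᵢ−1)/(1+ψ(Kᵢ−1)) = 0.
Check two-phase: ΣzᵢKᵢ = 1.054 > 1 and Σzᵢ/Kᵢ = 1.057 > 1, so g(0) = 0.054 > 0 and g(1) = -0.057 < 0.
Iterate (Newton) starting at ψ = 0.5:
  ψ = 0.500: g = -0.0173, g' = -0.099 → ψ = 0.325
  ψ = 0.325: g = 0.0019, g' = -0.123 → ψ = 0.341
Converged at ψ = 0.341.
Compositions from xᵢ = zᵢ/(1+ψ(Kᵢ−1)), yᵢ = Kᵢxᵢ:
  1-propanol: x = 0.101, y = 0.221
  n-octane: x = 0.347, y = 0.324
  ethylbenzene: x = 0.552, y = 0.455

ψ = 0.341, x_n-octane = 0.347, y_n-octane = 0.324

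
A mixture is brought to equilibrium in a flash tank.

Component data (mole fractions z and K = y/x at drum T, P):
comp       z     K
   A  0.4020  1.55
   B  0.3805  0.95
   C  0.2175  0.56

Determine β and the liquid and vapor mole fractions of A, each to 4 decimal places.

β = 0.7107, x_A = 0.2890, y_A = 0.4480

Rachford–Rice: g(β) = Σ zᵢ(Kᵢ−1)/(1+β(Kᵢ−1)) = 0.
Check two-phase: ΣzᵢKᵢ = 1.1064 > 1 and Σzᵢ/Kᵢ = 1.0483 > 1, so g(0) = 0.1064 > 0 and g(1) = -0.0483 < 0.
Iterate (Newton) starting at β = 0.33:
  β = 0.3300: g = 0.05583, g' = -0.1457 → β = 0.7132
  β = 0.7132: g = -0.00038, g' = -0.1532 → β = 0.7107
Converged at β = 0.7107.
Compositions from xᵢ = zᵢ/(1+β(Kᵢ−1)), yᵢ = Kᵢxᵢ:
  A: x = 0.2890, y = 0.4480
  B: x = 0.3945, y = 0.3748
  C: x = 0.3165, y = 0.1772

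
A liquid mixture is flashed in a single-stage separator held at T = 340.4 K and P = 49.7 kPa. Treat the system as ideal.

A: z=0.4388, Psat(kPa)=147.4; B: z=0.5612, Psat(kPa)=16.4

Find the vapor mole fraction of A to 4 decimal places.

y_A = 0.7539

Raoult's law: Kᵢ = Pᵢˢᵃᵗ/P = Pᵢˢᵃᵗ/49.7.
  K_A = 147.4/49.7 = 2.965795, K_B = 16.4/49.7 = 0.329980
Rachford–Rice: g(V/F) = Σ zᵢ(Kᵢ−1)/(1+V/F(Kᵢ−1)) = 0.
g(0) = ΣzᵢKᵢ − 1 = 0.4866 and g(1) = 1 − Σzᵢ/Kᵢ = -0.8487, so a root lies in (0, 1).
Binary case is linear: z₁(K₁−1)(1+V/F(K₂−1)) + z₂(K₂−1)(1+V/F(K₁−1)) = 0
⇒ V/F = [z₁(K₁−1)+z₂(K₂−1)] / [−(K₁−1)(K₂−1)] = 0.48658/1.31712 = 0.3694
Compositions from xᵢ = zᵢ/(1+V/F(Kᵢ−1)), yᵢ = Kᵢxᵢ:
  A: x = 0.2542, y = 0.7539
  B: x = 0.7458, y = 0.2461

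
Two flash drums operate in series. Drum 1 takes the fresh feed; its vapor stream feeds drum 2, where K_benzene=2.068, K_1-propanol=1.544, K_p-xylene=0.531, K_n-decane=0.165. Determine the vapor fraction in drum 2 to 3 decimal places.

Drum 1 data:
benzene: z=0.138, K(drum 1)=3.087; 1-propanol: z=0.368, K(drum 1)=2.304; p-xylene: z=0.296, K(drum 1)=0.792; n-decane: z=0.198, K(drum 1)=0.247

V/F (drum 2) = 0.513

Drum 1:
Let ψ₁ = V/F and solve Σ zᵢ(Kᵢ−1)/(1+ψ₁(Kᵢ−1)) = 0.
Feasibility: ΣzᵢKᵢ = 1.557, Σzᵢ/Kᵢ = 1.380 — both > 1, two phases present.
Newton–Raphson from ψ₁ = 0.5:
  ψ₁ = 0.500: g = 0.1236, g' = -0.678 → ψ₁ = 0.682
  ψ₁ = 0.682: g = -0.0056, g' = -0.770 → ψ₁ = 0.675
Converged at ψ₁ = 0.675.
Drum-1 compositions:
  benzene: x = 0.057, y = 0.177
  1-propanol: x = 0.196, y = 0.451
  p-xylene: x = 0.344, y = 0.273
  n-decane: x = 0.403, y = 0.099
Drum-2 feed = drum-1 vapor: z₂ = (0.1769, 0.4510, 0.2727, 0.0995).
Drum 2:
Newton–Raphson from ψ₂ = 0.5:
  ψ₂ = 0.500: g = 0.0064, g' = -0.475 → ψ₂ = 0.513
Converged at ψ₂ = 0.513.
  benzene: x = 0.114, y = 0.236
  1-propanol: x = 0.353, y = 0.544
  p-xylene: x = 0.359, y = 0.191
  n-decane: x = 0.174, y = 0.029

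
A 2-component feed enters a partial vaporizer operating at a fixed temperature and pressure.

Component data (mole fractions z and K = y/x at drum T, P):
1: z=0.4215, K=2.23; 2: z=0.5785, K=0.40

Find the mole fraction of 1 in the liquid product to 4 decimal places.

Material balance + equilibrium reduce to Σ zᵢ(Kᵢ−1)/(1+β(Kᵢ−1)) = 0.
Feasibility: ΣzᵢKᵢ = 1.1713, Σzᵢ/Kᵢ = 1.6353 — both > 1, two phases present.
Binary case is linear: z₁(K₁−1)(1+β(K₂−1)) + z₂(K₂−1)(1+β(K₁−1)) = 0
⇒ β = [z₁(K₁−1)+z₂(K₂−1)] / [−(K₁−1)(K₂−1)] = 0.17134/0.73800 = 0.2322
Compositions from xᵢ = zᵢ/(1+β(Kᵢ−1)), yᵢ = Kᵢxᵢ:
  1: x = 0.3279, y = 0.7311
  2: x = 0.6721, y = 0.2689

x_1 = 0.3279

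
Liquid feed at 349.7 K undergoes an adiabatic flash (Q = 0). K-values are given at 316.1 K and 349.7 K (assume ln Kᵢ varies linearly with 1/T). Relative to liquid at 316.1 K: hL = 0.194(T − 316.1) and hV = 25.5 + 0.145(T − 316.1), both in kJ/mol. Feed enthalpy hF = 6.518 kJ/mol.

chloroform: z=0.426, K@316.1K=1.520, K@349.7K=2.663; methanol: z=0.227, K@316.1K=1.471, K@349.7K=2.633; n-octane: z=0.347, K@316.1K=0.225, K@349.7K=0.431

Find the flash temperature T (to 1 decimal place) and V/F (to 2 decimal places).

T = 318.3 K, V/F = 0.24

Adiabatic flash: solve Rachford–Rice at each trial T, then check hF = ψ·hV(T) + (1−ψ)·hL(T).
  T = 316.1 K: K = (1.520, 1.471, 0.225), RR gives ψ = 0.153, H_out = 3.890 kJ/mol
  T = 349.7 K: K = (2.663, 2.633, 0.431), RR gives ψ = 0.938, H_out = 28.885 kJ/mol
  T = 332.9 K: K = (2.041, 1.997, 0.317), RR gives ψ = 0.617, H_out = 18.485 kJ/mol
  T = 324.5 K: K = (1.768, 1.721, 0.268), RR gives ψ = 0.430, H_out = 12.426 kJ/mol
  T = 320.3 K: K = (1.641, 1.593, 0.246), RR gives ψ = 0.310, H_out = 8.651 kJ/mol
  T = 318.2 K: K = (1.580, 1.531, 0.235), RR gives ψ = 0.237, H_out = 6.431 kJ/mol
Linear interpolation between T = 318.2 (H_out = 6.431) and T = 320.3 (H_out = 8.651) on hF = 6.518 gives T ≈ 318.3 K, at which ψ = 0.24.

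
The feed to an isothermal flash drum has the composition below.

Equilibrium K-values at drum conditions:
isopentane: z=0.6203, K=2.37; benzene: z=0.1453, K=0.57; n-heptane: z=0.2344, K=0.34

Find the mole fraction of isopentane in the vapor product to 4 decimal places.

y_isopentane = 0.7119

Rachford–Rice: g(ψ) = Σ zᵢ(Kᵢ−1)/(1+ψ(Kᵢ−1)) = 0.
Check two-phase: ΣzᵢKᵢ = 1.6326 > 1 and Σzᵢ/Kᵢ = 1.2061 > 1, so g(0) = 0.6326 > 0 and g(1) = -0.2061 < 0.
Iterate (Newton) starting at ψ = 0.53:
  ψ = 0.5300: g = 0.17348, g' = -0.6773 → ψ = 0.7861
  ψ = 0.7861: g = -0.00674, g' = -0.7722 → ψ = 0.7774
  ψ = 0.7774: g = -0.00003, g' = -0.7643 → ψ = 0.7773
Converged at ψ = 0.7773.
Compositions from xᵢ = zᵢ/(1+ψ(Kᵢ−1)), yᵢ = Kᵢxᵢ:
  isopentane: x = 0.3004, y = 0.7119
  benzene: x = 0.2183, y = 0.1244
  n-heptane: x = 0.4814, y = 0.1637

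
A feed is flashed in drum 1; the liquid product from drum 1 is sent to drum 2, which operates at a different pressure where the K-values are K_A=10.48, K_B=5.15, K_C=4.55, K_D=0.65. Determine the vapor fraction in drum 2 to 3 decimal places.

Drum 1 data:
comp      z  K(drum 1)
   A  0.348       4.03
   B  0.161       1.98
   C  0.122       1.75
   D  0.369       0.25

V/F (drum 2) = 0.730

Drum 1:
Newton iteration, ψ₁⁰ = 0.5:
  ψ₁ = 0.500: g = 0.1489, g' = -1.142 → ψ₁ = 0.630
  ψ₁ = 0.630: g = -0.0029, g' = -1.215 → ψ₁ = 0.628
Converged at ψ₁ = 0.628.
Drum-1 compositions:
  A: x = 0.120, y = 0.483
  B: x = 0.100, y = 0.197
  C: x = 0.083, y = 0.145
  D: x = 0.698, y = 0.174
Drum-2 feed = drum-1 liquid: z₂ = (0.1199, 0.0997, 0.0829, 0.6975).
Drum 2:
Let ψ₂ = V/F and solve Σ zᵢ(Kᵢ−1)/(1+ψ₂(Kᵢ−1)) = 0.
g(0) = ΣzᵢKᵢ − 1 = 1.600 and g(1) = 1 − Σzᵢ/Kᵢ = -0.122, so a root lies in (0, 1).
Newton–Raphson from ψ₂ = 0.5:
  ψ₂ = 0.500: g = 0.1427, g' = -0.770 → ψ₂ = 0.685
  ψ₂ = 0.685: g = 0.0238, g' = -0.544 → ψ₂ = 0.729
  ψ₂ = 0.729: g = 0.0007, g' = -0.513 → ψ₂ = 0.730
Converged at ψ₂ = 0.730.
  A: x = 0.015, y = 0.159
  B: x = 0.025, y = 0.127
  C: x = 0.023, y = 0.105
  D: x = 0.937, y = 0.609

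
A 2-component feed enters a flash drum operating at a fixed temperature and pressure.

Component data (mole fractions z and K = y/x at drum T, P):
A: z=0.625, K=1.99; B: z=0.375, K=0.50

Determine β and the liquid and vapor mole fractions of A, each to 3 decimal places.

Let β = V/F and solve Σ zᵢ(Kᵢ−1)/(1+β(Kᵢ−1)) = 0.
Check two-phase: ΣzᵢKᵢ = 1.431 > 1 and Σzᵢ/Kᵢ = 1.064 > 1, so g(0) = 0.431 > 0 and g(1) = -0.064 < 0.
Newton iteration, β⁰ = 0.48:
  β = 0.480: g = 0.1727, g' = -0.444 → β = 0.869
  β = 0.869: g = 0.0009, g' = -0.470 → β = 0.871
Converged at β = 0.871.
Compositions from xᵢ = zᵢ/(1+β(Kᵢ−1)), yᵢ = Kᵢxᵢ:
  A: x = 0.336, y = 0.668
  B: x = 0.664, y = 0.332

β = 0.871, x_A = 0.336, y_A = 0.668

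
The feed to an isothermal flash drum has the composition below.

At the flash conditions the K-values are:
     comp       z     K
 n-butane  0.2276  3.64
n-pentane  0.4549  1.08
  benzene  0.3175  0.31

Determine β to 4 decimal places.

β = 0.4378

Rachford–Rice: g(β) = Σ zᵢ(Kᵢ−1)/(1+β(Kᵢ−1)) = 0.
Feasibility: ΣzᵢKᵢ = 1.4182, Σzᵢ/Kᵢ = 1.5079 — both > 1, two phases present.
Iterate (Newton) starting at β = 0.38:
  β = 0.3800: g = 0.03834, g' = -0.6757 → β = 0.4367
  β = 0.4367: g = 0.00068, g' = -0.6546 → β = 0.4378
Converged at β = 0.4378.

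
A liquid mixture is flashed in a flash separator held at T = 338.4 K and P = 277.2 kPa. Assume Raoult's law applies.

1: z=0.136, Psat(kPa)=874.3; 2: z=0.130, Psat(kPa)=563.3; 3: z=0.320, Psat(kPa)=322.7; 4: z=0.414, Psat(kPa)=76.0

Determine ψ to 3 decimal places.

Raoult's law: Kᵢ = Pᵢˢᵃᵗ/P = Pᵢˢᵃᵗ/277.2.
  K_1 = 874.3/277.2 = 3.15404, K_2 = 563.3/277.2 = 2.03211, K_3 = 322.7/277.2 = 1.16414, K_4 = 76.0/277.2 = 0.27417
Rachford–Rice: g(ψ) = Σ zᵢ(Kᵢ−1)/(1+ψ(Kᵢ−1)) = 0.
Feasibility: ΣzᵢKᵢ = 1.179, Σzᵢ/Kᵢ = 1.892 — both > 1, two phases present.
Newton–Raphson from ψ = 0.61:
  ψ = 0.610: g = -0.2826, g' = -0.880 → ψ = 0.289
  ψ = 0.289: g = -0.0460, g' = -0.679 → ψ = 0.221
  ψ = 0.221: g = 0.0005, g' = -0.699 → ψ = 0.222
Converged at ψ = 0.222.

ψ = 0.222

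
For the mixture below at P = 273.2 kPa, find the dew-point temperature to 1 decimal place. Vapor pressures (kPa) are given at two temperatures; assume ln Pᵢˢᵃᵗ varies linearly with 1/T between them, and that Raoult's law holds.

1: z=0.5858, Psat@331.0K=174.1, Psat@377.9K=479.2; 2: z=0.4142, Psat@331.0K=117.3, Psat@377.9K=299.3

Dew-point temperature: Σzᵢ·P/Pᵢˢᵃᵗ(T) = 1. Interpolate ln Pᵢˢᵃᵗ = aᵢ + bᵢ/T.
  T = 331.0 K: ΣzᵢP/Pᵢˢᵃᵗ = 1.8839
  T = 377.9 K: ΣzᵢP/Pᵢˢᵃᵗ = 0.7121
  T = 354.4 K: ΣzᵢP/Pᵢˢᵃᵗ = 1.1225
  T = 366.1 K: ΣzᵢP/Pᵢˢᵃᵗ = 0.8883
  T = 360.2 K: ΣzᵢP/Pᵢˢᵃᵗ = 0.9977
  T = 357.3 K: ΣzᵢP/Pᵢˢᵃᵗ = 1.0577
Interpolating between 357.3 K and 360.2 K gives T ≈ 360.1 K.

T = 360.1 K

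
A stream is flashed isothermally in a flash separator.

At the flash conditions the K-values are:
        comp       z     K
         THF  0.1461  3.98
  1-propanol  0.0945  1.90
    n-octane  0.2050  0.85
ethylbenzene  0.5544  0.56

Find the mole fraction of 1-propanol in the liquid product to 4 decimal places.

Rachford–Rice: g(ψ) = Σ zᵢ(Kᵢ−1)/(1+ψ(Kᵢ−1)) = 0.
Check two-phase: ΣzᵢKᵢ = 1.2457 > 1 and Σzᵢ/Kᵢ = 1.3176 > 1, so g(0) = 0.2457 > 0 and g(1) = -0.3176 < 0.
Iterate (Newton) starting at ψ = 0.5:
  ψ = 0.5000: g = -0.11248, g' = -0.4275 → ψ = 0.2369
  ψ = 0.2369: g = 0.02112, g' = -0.6366 → ψ = 0.2701
  ψ = 0.2701: g = 0.00078, g' = -0.5911 → ψ = 0.2714
Converged at ψ = 0.2714.
Compositions from xᵢ = zᵢ/(1+ψ(Kᵢ−1)), yᵢ = Kᵢxᵢ:
  THF: x = 0.0808, y = 0.3215
  1-propanol: x = 0.0760, y = 0.1443
  n-octane: x = 0.2137, y = 0.1816
  ethylbenzene: x = 0.6296, y = 0.3526

x_1-propanol = 0.0760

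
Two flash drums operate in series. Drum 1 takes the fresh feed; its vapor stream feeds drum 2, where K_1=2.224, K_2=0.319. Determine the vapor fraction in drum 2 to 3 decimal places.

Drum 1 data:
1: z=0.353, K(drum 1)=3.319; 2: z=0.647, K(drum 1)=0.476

V/F (drum 2) = 0.581

Drum 1:
Let ψ₁ = V/F and solve Σ zᵢ(Kᵢ−1)/(1+ψ₁(Kᵢ−1)) = 0.
Feasibility: ΣzᵢKᵢ = 1.480, Σzᵢ/Kᵢ = 1.466 — both > 1, two phases present.
Binary case is linear: z₁(K₁−1)(1+ψ₁(K₂−1)) + z₂(K₂−1)(1+ψ₁(K₁−1)) = 0
⇒ ψ₁ = [z₁(K₁−1)+z₂(K₂−1)] / [−(K₁−1)(K₂−1)] = 0.4796/1.2152 = 0.395
Drum-1 compositions:
  1: x = 0.184, y = 0.612
  2: x = 0.816, y = 0.388
Drum-2 feed = drum-1 vapor: z₂ = (0.6117, 0.3883).
Drum 2:
Rachford–Rice: g(ψ₂) = Σ zᵢ(Kᵢ−1)/(1+ψ₂(Kᵢ−1)) = 0.
Check two-phase: ΣzᵢKᵢ = 1.484 > 1 and Σzᵢ/Kᵢ = 1.492 > 1, so g(0) = 0.484 > 0 and g(1) = -0.492 < 0.
Binary case is linear: z₁(K₁−1)(1+ψ₂(K₂−1)) + z₂(K₂−1)(1+ψ₂(K₁−1)) = 0
⇒ ψ₂ = [z₁(K₁−1)+z₂(K₂−1)] / [−(K₁−1)(K₂−1)] = 0.4844/0.8335 = 0.581
  1: x = 0.357, y = 0.795
  2: x = 0.643, y = 0.205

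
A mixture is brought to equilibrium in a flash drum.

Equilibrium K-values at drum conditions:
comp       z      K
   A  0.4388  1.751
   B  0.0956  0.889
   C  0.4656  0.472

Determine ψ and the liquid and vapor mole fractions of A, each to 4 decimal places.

Let ψ = V/F and solve Σ zᵢ(Kᵢ−1)/(1+ψ(Kᵢ−1)) = 0.
Feasibility: ΣzᵢKᵢ = 1.0731, Σzᵢ/Kᵢ = 1.3446 — both > 1, two phases present.
Newton–Raphson from ψ = 0.5:
  ψ = 0.5000: g = -0.10568, g' = -0.3717 → ψ = 0.2157
  ψ = 0.2157: g = -0.00472, g' = -0.3498 → ψ = 0.2022
  ψ = 0.2022: g = 0.00000, g' = -0.3504 → ψ = 0.2023
Converged at ψ = 0.2023.
Compositions from xᵢ = zᵢ/(1+ψ(Kᵢ−1)), yᵢ = Kᵢxᵢ:
  A: x = 0.3809, y = 0.6670
  B: x = 0.0978, y = 0.0869
  C: x = 0.5213, y = 0.2460

ψ = 0.2023, x_A = 0.3809, y_A = 0.6670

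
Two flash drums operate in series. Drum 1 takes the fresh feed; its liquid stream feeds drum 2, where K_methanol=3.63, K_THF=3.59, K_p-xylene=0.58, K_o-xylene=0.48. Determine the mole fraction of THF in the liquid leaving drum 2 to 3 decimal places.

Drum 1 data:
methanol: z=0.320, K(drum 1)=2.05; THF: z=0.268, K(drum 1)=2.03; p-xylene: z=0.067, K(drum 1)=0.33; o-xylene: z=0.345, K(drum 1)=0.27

Drum 1:
Material balance + equilibrium reduce to Σ zᵢ(Kᵢ−1)/(1+ψ₁(Kᵢ−1)) = 0.
Check two-phase: ΣzᵢKᵢ = 1.315 > 1 and Σzᵢ/Kᵢ = 1.769 > 1, so g(0) = 0.315 > 0 and g(1) = -0.769 < 0.
Iterate (Newton) starting at ψ₁ = 0.32:
  ψ₁ = 0.320: g = 0.0734, g' = -0.720 → ψ₁ = 0.422
  ψ₁ = 0.422: g = -0.0012, g' = -0.750 → ψ₁ = 0.420
Converged at ψ₁ = 0.420.
Drum-1 compositions:
  methanol: x = 0.222, y = 0.455
  THF: x = 0.187, y = 0.380
  p-xylene: x = 0.093, y = 0.031
  o-xylene: x = 0.498, y = 0.134
Drum-2 feed = drum-1 liquid: z₂ = (0.2220, 0.1870, 0.0933, 0.4977).
Drum 2:
Material balance + equilibrium reduce to Σ zᵢ(Kᵢ−1)/(1+ψ₂(Kᵢ−1)) = 0.
g(0) = ΣzᵢKᵢ − 1 = 0.770 and g(1) = 1 − Σzᵢ/Kᵢ = -0.311, so a root lies in (0, 1).
Iterate (Newton) starting at ψ₂ = 0.5:
  ψ₂ = 0.500: g = 0.0640, g' = -0.797 → ψ₂ = 0.580
  ψ₂ = 0.580: g = 0.0022, g' = -0.746 → ψ₂ = 0.583
Converged at ψ₂ = 0.583.
  methanol: x = 0.088, y = 0.318
  THF: x = 0.074, y = 0.267
  p-xylene: x = 0.124, y = 0.072
  o-xylene: x = 0.714, y = 0.343

x_THF (drum 2) = 0.074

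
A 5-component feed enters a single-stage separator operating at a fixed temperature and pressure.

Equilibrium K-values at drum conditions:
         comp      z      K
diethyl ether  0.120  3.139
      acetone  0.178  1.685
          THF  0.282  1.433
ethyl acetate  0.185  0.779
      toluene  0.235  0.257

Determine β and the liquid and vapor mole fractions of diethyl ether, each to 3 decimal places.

Material balance + equilibrium reduce to Σ zᵢ(Kᵢ−1)/(1+β(Kᵢ−1)) = 0.
Check two-phase: ΣzᵢKᵢ = 1.285 > 1 and Σzᵢ/Kᵢ = 1.493 > 1, so g(0) = 0.285 > 0 and g(1) = -0.493 < 0.
Newton iteration, β⁰ = 0.5:
  β = 0.500: g = -0.0085, g' = -0.550 → β = 0.484
Converged at β = 0.484.
Compositions from xᵢ = zᵢ/(1+β(Kᵢ−1)), yᵢ = Kᵢxᵢ:
  diethyl ether: x = 0.059, y = 0.185
  acetone: x = 0.134, y = 0.225
  THF: x = 0.233, y = 0.334
  ethyl acetate: x = 0.207, y = 0.161
  toluene: x = 0.367, y = 0.094

β = 0.484, x_diethyl ether = 0.059, y_diethyl ether = 0.185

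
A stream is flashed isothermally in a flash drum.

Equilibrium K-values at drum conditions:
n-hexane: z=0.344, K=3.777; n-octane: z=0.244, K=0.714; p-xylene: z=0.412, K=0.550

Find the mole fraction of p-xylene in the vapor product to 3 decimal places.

Material balance + equilibrium reduce to Σ zᵢ(Kᵢ−1)/(1+V/F(Kᵢ−1)) = 0.
Feasibility: ΣzᵢKᵢ = 1.700, Σzᵢ/Kᵢ = 1.182 — both > 1, two phases present.
Iterate (Newton) starting at V/F = 0.5:
  V/F = 0.500: g = 0.0793, g' = -0.631 → V/F = 0.626
  V/F = 0.626: g = 0.0059, g' = -0.545 → V/F = 0.637
Converged at V/F = 0.637.
Compositions from xᵢ = zᵢ/(1+V/F(Kᵢ−1)), yᵢ = Kᵢxᵢ:
  n-hexane: x = 0.124, y = 0.469
  n-octane: x = 0.298, y = 0.213
  p-xylene: x = 0.577, y = 0.318

y_p-xylene = 0.318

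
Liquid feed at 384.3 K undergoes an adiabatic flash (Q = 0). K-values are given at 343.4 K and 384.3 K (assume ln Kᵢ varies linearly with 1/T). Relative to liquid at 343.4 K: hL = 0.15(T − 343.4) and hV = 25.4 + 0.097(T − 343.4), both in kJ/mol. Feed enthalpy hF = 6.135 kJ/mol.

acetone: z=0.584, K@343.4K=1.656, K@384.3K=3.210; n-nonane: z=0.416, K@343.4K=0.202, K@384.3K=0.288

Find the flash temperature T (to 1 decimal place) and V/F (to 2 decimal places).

T = 347.9 K, V/F = 0.22

Adiabatic flash: solve Rachford–Rice at each trial T, then check hF = ψ·hV(T) + (1−ψ)·hL(T).
  T = 343.4 K: K = (1.656, 0.202), RR gives ψ = 0.098, H_out = 2.481 kJ/mol
  T = 384.3 K: K = (3.210, 0.288), RR gives ψ = 0.632, H_out = 20.818 kJ/mol
  T = 363.9 K: K = (2.351, 0.244), RR gives ψ = 0.464, H_out = 14.362 kJ/mol
  T = 353.6 K: K = (1.981, 0.222), RR gives ψ = 0.327, H_out = 9.662 kJ/mol
  T = 348.5 K: K = (1.814, 0.212), RR gives ψ = 0.230, H_out = 6.545 kJ/mol
  T = 345.9 K: K = (1.732, 0.207), RR gives ψ = 0.168, H_out = 4.624 kJ/mol
  T = 347.2 K: K = (1.773, 0.210), RR gives ψ = 0.200, H_out = 5.619 kJ/mol
Linear interpolation between T = 347.2 (H_out = 5.619) and T = 348.5 (H_out = 6.545) on hF = 6.135 gives T ≈ 347.9 K, at which ψ = 0.22.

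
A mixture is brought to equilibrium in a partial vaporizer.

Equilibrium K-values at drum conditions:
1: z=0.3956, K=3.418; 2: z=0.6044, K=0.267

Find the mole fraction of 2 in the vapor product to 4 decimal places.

Material balance + equilibrium reduce to Σ zᵢ(Kᵢ−1)/(1+ψ(Kᵢ−1)) = 0.
Check two-phase: ΣzᵢKᵢ = 1.5135 > 1 and Σzᵢ/Kᵢ = 2.3794 > 1, so g(0) = 0.5135 > 0 and g(1) = -1.3794 < 0.
Binary case is linear: z₁(K₁−1)(1+ψ(K₂−1)) + z₂(K₂−1)(1+ψ(K₁−1)) = 0
⇒ ψ = [z₁(K₁−1)+z₂(K₂−1)] / [−(K₁−1)(K₂−1)] = 0.51354/1.77239 = 0.2897
Compositions from xᵢ = zᵢ/(1+ψ(Kᵢ−1)), yᵢ = Kᵢxᵢ:
  1: x = 0.2326, y = 0.7951
  2: x = 0.7674, y = 0.2049

y_2 = 0.2049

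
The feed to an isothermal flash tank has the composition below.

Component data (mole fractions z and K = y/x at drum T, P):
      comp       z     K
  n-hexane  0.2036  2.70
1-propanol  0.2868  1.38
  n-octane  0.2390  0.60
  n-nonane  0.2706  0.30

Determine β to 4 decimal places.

Rachford–Rice: g(β) = Σ zᵢ(Kᵢ−1)/(1+β(Kᵢ−1)) = 0.
Feasibility: ΣzᵢKᵢ = 1.1701, Σzᵢ/Kᵢ = 1.5836 — both > 1, two phases present.
Iterate (Newton) starting at β = 0.5:
  β = 0.5000: g = -0.13224, g' = -0.5747 → β = 0.2699
  β = 0.2699: g = -0.00462, g' = -0.5602 → β = 0.2617
Converged at β = 0.2617.

β = 0.2617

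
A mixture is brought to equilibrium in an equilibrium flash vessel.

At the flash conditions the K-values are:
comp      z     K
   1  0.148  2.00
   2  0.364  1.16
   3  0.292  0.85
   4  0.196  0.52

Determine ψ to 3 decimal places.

ψ = 0.384

Let ψ = V/F and solve Σ zᵢ(Kᵢ−1)/(1+ψ(Kᵢ−1)) = 0.
g(0) = ΣzᵢKᵢ − 1 = 0.068 and g(1) = 1 − Σzᵢ/Kᵢ = -0.108, so a root lies in (0, 1).
Newton iteration, ψ⁰ = 0.5:
  ψ = 0.500: g = -0.0185, g' = -0.160 → ψ = 0.384
Converged at ψ = 0.384.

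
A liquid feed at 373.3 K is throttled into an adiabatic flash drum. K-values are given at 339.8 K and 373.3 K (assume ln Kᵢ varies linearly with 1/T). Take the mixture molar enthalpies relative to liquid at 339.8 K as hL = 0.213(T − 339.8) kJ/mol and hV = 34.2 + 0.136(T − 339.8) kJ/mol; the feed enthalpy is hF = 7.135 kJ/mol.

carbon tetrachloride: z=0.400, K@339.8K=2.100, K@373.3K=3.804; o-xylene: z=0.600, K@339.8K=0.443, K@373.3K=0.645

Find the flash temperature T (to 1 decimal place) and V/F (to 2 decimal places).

T = 340.9 K, V/F = 0.20

Adiabatic flash: solve Rachford–Rice at each trial T, then check hF = ψ·hV(T) + (1−ψ)·hL(T).
  T = 339.8 K: K = (2.100, 0.443), RR gives ψ = 0.173, H_out = 5.906 kJ/mol
  T = 373.3 K: K = (3.804, 0.645), RR gives ψ = 0.913, H_out = 35.998 kJ/mol
  T = 356.6 K: K = (2.869, 0.540), RR gives ψ = 0.548, H_out = 21.601 kJ/mol
  T = 348.2 K: K = (2.464, 0.490), RR gives ψ = 0.374, H_out = 14.355 kJ/mol
  T = 344.0 K: K = (2.277, 0.466), RR gives ψ = 0.279, H_out = 10.362 kJ/mol
  T = 341.9 K: K = (2.187, 0.455), RR gives ψ = 0.228, H_out = 8.205 kJ/mol
Linear interpolation between T = 339.8 (H_out = 5.906) and T = 341.9 (H_out = 8.205) on hF = 7.135 gives T ≈ 340.9 K, at which ψ = 0.20.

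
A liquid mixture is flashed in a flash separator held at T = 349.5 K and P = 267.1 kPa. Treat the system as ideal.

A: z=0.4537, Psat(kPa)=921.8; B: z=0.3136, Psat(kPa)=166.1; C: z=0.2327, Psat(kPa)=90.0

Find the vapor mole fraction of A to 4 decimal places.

y_A = 0.6035

Raoult's law: Kᵢ = Pᵢˢᵃᵗ/P = Pᵢˢᵃᵗ/267.1.
  K_A = 921.8/267.1 = 3.451142, K_B = 166.1/267.1 = 0.621864, K_C = 90.0/267.1 = 0.336952
Rachford–Rice: g(V/F) = Σ zᵢ(Kᵢ−1)/(1+V/F(Kᵢ−1)) = 0.
Check two-phase: ΣzᵢKᵢ = 1.8392 > 1 and Σzᵢ/Kᵢ = 1.3264 > 1, so g(0) = 0.8392 > 0 and g(1) = -0.3264 < 0.
Iterate (Newton) starting at V/F = 0.5:
  V/F = 0.5000: g = 0.12264, g' = -0.8475 → V/F = 0.6447
  V/F = 0.6447: g = 0.00468, g' = -0.7999 → V/F = 0.6506
Converged at V/F = 0.6506.
Compositions from xᵢ = zᵢ/(1+V/F(Kᵢ−1)), yᵢ = Kᵢxᵢ:
  A: x = 0.1749, y = 0.6035
  B: x = 0.4159, y = 0.2586
  C: x = 0.4092, y = 0.1379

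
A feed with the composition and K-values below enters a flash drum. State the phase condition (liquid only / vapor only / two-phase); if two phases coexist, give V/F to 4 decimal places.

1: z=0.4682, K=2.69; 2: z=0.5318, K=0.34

two-phase, V/F = 0.3947

ΣzᵢKᵢ = 1.4403; Σzᵢ/Kᵢ = 1.7382.
Both exceed 1, so a two-phase solution exists.
Binary case is linear: z₁(K₁−1)(1+ψ(K₂−1)) + z₂(K₂−1)(1+ψ(K₁−1)) = 0
⇒ ψ = [z₁(K₁−1)+z₂(K₂−1)] / [−(K₁−1)(K₂−1)] = 0.44027/1.11540 = 0.3947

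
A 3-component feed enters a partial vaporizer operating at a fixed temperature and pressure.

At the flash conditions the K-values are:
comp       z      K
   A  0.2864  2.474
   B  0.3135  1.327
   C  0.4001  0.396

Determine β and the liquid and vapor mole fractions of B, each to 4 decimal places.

β = 0.4715, x_B = 0.2716, y_B = 0.3604

Let β = V/F and solve Σ zᵢ(Kᵢ−1)/(1+β(Kᵢ−1)) = 0.
g(0) = ΣzᵢKᵢ − 1 = 0.2830 and g(1) = 1 − Σzᵢ/Kᵢ = -0.3624, so a root lies in (0, 1).
Newton–Raphson from β = 0.59:
  β = 0.5900: g = -0.06373, g' = -0.5539 → β = 0.4749
  β = 0.4749: g = -0.00182, g' = -0.5274 → β = 0.4715
Converged at β = 0.4715.
Compositions from xᵢ = zᵢ/(1+β(Kᵢ−1)), yᵢ = Kᵢxᵢ:
  A: x = 0.1690, y = 0.4180
  B: x = 0.2716, y = 0.3604
  C: x = 0.5594, y = 0.2215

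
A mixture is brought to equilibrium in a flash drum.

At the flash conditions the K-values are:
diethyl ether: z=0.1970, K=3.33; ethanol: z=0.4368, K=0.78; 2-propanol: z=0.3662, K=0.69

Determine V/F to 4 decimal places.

Material balance + equilibrium reduce to Σ zᵢ(Kᵢ−1)/(1+V/F(Kᵢ−1)) = 0.
Feasibility: ΣzᵢKᵢ = 1.2494, Σzᵢ/Kᵢ = 1.1499 — both > 1, two phases present.
Iterate (Newton) starting at V/F = 0.5:
  V/F = 0.5000: g = -0.03030, g' = -0.3041 → V/F = 0.4004
  V/F = 0.4004: g = 0.00249, g' = -0.3576 → V/F = 0.4073
  V/F = 0.4073: g = 0.00002, g' = -0.3531 → V/F = 0.4074
Converged at V/F = 0.4074.

V/F = 0.4074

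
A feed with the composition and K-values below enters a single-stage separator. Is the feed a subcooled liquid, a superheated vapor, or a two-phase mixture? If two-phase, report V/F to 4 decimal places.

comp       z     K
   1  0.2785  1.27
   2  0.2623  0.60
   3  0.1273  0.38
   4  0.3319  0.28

ΣzᵢKᵢ = 0.6524; Σzᵢ/Kᵢ = 2.1768.
Since ΣzᵢKᵢ < 1 the mixture is below its bubble point — single liquid phase.

subcooled liquid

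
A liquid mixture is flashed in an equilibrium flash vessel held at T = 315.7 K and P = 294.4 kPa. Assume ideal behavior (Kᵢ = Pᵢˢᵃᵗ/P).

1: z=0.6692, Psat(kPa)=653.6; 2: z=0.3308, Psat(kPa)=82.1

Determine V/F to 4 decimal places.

Raoult's law: Kᵢ = Pᵢˢᵃᵗ/P = Pᵢˢᵃᵗ/294.4.
  K_1 = 653.6/294.4 = 2.220109, K_2 = 82.1/294.4 = 0.278872
Rachford–Rice: g(V/F) = Σ zᵢ(Kᵢ−1)/(1+V/F(Kᵢ−1)) = 0.
Feasibility: ΣzᵢKᵢ = 1.5779, Σzᵢ/Kᵢ = 1.4876 — both > 1, two phases present.
Binary case is linear: z₁(K₁−1)(1+V/F(K₂−1)) + z₂(K₂−1)(1+V/F(K₁−1)) = 0
⇒ V/F = [z₁(K₁−1)+z₂(K₂−1)] / [−(K₁−1)(K₂−1)] = 0.57795/0.87985 = 0.6569

V/F = 0.6569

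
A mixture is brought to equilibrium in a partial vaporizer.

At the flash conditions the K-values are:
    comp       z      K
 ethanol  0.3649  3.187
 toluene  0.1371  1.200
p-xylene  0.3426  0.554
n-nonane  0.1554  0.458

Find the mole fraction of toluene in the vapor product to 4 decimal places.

y_toluene = 0.1452

Rachford–Rice: g(ψ) = Σ zᵢ(Kᵢ−1)/(1+ψ(Kᵢ−1)) = 0.
Check two-phase: ΣzᵢKᵢ = 1.5884 > 1 and Σzᵢ/Kᵢ = 1.1865 > 1, so g(0) = 0.5884 > 0 and g(1) = -0.1865 < 0.
Newton iteration, ψ⁰ = 0.5:
  ψ = 0.5000: g = 0.09393, g' = -0.6015 → ψ = 0.6562
  ψ = 0.6562: g = 0.00524, g' = -0.5448 → ψ = 0.6658
Converged at ψ = 0.6658.
Compositions from xᵢ = zᵢ/(1+ψ(Kᵢ−1)), yᵢ = Kᵢxᵢ:
  ethanol: x = 0.1486, y = 0.4735
  toluene: x = 0.1210, y = 0.1452
  p-xylene: x = 0.4873, y = 0.2700
  n-nonane: x = 0.2431, y = 0.1114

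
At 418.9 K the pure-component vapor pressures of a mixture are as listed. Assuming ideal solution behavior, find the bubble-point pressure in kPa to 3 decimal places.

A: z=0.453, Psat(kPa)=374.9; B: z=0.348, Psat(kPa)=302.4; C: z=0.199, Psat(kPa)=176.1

Pbub = 310.109 kPa

At the bubble point ψ → 0, so ΣzᵢKᵢ = 1 with Kᵢ = Pᵢˢᵃᵗ/P ⇒ P = ΣzᵢPᵢˢᵃᵗ.
P = 0.453·374.9 + 0.348·302.4 + 0.199·176.1 = 310.109 kPa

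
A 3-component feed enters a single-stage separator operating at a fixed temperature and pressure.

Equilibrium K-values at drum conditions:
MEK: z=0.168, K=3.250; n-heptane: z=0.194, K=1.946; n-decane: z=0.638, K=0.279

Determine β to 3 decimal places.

Iterate (Newton) starting at β = 0.5:
  β = 0.500: g = -0.4168, g' = -1.079 → β = 0.114
  β = 0.114: g = -0.0345, g' = -1.074 → β = 0.082
Converged at β = 0.082.

β = 0.082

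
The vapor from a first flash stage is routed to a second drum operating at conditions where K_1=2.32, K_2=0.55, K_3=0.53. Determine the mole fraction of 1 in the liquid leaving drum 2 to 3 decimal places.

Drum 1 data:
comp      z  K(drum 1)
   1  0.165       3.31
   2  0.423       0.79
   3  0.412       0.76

Drum 1:
Iterate (Newton) starting at ψ₁ = 0.57:
  ψ₁ = 0.570: g = -0.0509, g' = -0.220 → ψ₁ = 0.338
  ψ₁ = 0.338: g = 0.0107, g' = -0.327 → ψ₁ = 0.371
  ψ₁ = 0.371: g = 0.0004, g' = -0.306 → ψ₁ = 0.372
Converged at ψ₁ = 0.372.
Drum-1 compositions:
  1: x = 0.089, y = 0.294
  2: x = 0.459, y = 0.363
  3: x = 0.452, y = 0.344
Drum-2 feed = drum-1 vapor: z₂ = (0.2937, 0.3625, 0.3438).
Drum 2:
Let ψ₂ = V/F and solve Σ zᵢ(Kᵢ−1)/(1+ψ₂(Kᵢ−1)) = 0.
Feasibility: ΣzᵢKᵢ = 1.063, Σzᵢ/Kᵢ = 1.434 — both > 1, two phases present.
Iterate (Newton) starting at ψ₂ = 0.5:
  ψ₂ = 0.500: g = -0.1882, g' = -0.438 → ψ₂ = 0.070
  ψ₂ = 0.070: g = 0.0193, g' = -0.588 → ψ₂ = 0.103
  ψ₂ = 0.103: g = 0.0005, g' = -0.561 → ψ₂ = 0.104
Converged at ψ₂ = 0.104.
  1: x = 0.258, y = 0.599
  2: x = 0.380, y = 0.209
  3: x = 0.361, y = 0.192

x_1 (drum 2) = 0.258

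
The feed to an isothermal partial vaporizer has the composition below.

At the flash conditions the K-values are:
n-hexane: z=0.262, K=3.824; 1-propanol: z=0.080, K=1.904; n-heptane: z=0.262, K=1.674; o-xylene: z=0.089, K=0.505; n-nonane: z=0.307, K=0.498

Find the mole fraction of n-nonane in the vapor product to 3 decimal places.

y_n-nonane = 0.278

Rachford–Rice: g(ψ) = Σ zᵢ(Kᵢ−1)/(1+ψ(Kᵢ−1)) = 0.
Feasibility: ΣzᵢKᵢ = 1.791, Σzᵢ/Kᵢ = 1.060 — both > 1, two phases present.
Iterate (Newton) starting at ψ = 0.66:
  ψ = 0.660: g = 0.1300, g' = -0.559 → ψ = 0.893
  ψ = 0.893: g = 0.0022, g' = -0.559 → ψ = 0.897
Converged at ψ = 0.897.
Compositions from xᵢ = zᵢ/(1+ψ(Kᵢ−1)), yᵢ = Kᵢxᵢ:
  n-hexane: x = 0.074, y = 0.284
  1-propanol: x = 0.044, y = 0.084
  n-heptane: x = 0.163, y = 0.273
  o-xylene: x = 0.160, y = 0.081
  n-nonane: x = 0.558, y = 0.278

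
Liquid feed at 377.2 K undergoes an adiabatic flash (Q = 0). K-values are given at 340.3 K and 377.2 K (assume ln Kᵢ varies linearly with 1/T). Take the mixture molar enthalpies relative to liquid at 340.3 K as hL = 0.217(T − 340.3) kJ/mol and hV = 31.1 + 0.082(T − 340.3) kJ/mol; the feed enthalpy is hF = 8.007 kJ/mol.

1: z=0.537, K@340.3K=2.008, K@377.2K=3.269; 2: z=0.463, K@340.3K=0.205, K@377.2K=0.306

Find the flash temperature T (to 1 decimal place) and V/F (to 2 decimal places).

Adiabatic flash: solve Rachford–Rice at each trial T, then check hF = ψ·hV(T) + (1−ψ)·hL(T).
  T = 340.3 K: K = (2.008, 0.205), RR gives ψ = 0.216, H_out = 6.722 kJ/mol
  T = 377.2 K: K = (3.269, 0.306), RR gives ψ = 0.570, H_out = 22.888 kJ/mol
  T = 358.8 K: K = (2.596, 0.253), RR gives ψ = 0.429, H_out = 16.284 kJ/mol
  T = 349.6 K: K = (2.293, 0.229), RR gives ψ = 0.338, H_out = 12.103 kJ/mol
  T = 345.0 K: K = (2.149, 0.217), RR gives ψ = 0.283, H_out = 9.631 kJ/mol
  T = 342.6 K: K = (2.076, 0.211), RR gives ψ = 0.250, H_out = 8.202 kJ/mol
Linear interpolation between T = 340.3 (H_out = 6.722) and T = 342.6 (H_out = 8.202) on hF = 8.007 gives T ≈ 342.3 K, at which ψ = 0.25.

T = 342.3 K, V/F = 0.25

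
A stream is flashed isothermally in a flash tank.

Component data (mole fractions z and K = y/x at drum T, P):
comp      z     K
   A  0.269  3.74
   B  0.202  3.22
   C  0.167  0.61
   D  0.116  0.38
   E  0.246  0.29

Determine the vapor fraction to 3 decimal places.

Material balance + equilibrium reduce to Σ zᵢ(Kᵢ−1)/(1+ψ(Kᵢ−1)) = 0.
g(0) = ΣzᵢKᵢ − 1 = 0.874 and g(1) = 1 − Σzᵢ/Kᵢ = -0.562, so a root lies in (0, 1).
Newton–Raphson from ψ = 0.49:
  ψ = 0.490: g = 0.0778, g' = -1.019 → ψ = 0.566
  ψ = 0.566: g = 0.0010, g' = -1.000 → ψ = 0.567
Converged at ψ = 0.567.

ψ = 0.567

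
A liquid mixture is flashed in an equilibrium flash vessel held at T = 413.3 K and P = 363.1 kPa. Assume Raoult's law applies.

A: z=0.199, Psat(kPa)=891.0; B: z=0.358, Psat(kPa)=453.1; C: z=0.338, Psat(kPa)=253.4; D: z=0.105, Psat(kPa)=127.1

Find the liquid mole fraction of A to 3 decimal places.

x_A = 0.108

Raoult's law: Kᵢ = Pᵢˢᵃᵗ/P = Pᵢˢᵃᵗ/363.1.
  K_A = 891.0/363.1 = 2.45387, K_B = 453.1/363.1 = 1.24787, K_C = 253.4/363.1 = 0.69788, K_D = 127.1/363.1 = 0.35004
Let ψ = V/F and solve Σ zᵢ(Kᵢ−1)/(1+ψ(Kᵢ−1)) = 0.
Feasibility: ΣzᵢKᵢ = 1.208, Σzᵢ/Kᵢ = 1.152 — both > 1, two phases present.
Newton–Raphson from ψ = 0.49:
  ψ = 0.490: g = 0.0281, g' = -0.299 → ψ = 0.584
Converged at ψ = 0.584.
Compositions from xᵢ = zᵢ/(1+ψ(Kᵢ−1)), yᵢ = Kᵢxᵢ:
  A: x = 0.108, y = 0.264
  B: x = 0.313, y = 0.390
  C: x = 0.410, y = 0.286
  D: x = 0.169, y = 0.059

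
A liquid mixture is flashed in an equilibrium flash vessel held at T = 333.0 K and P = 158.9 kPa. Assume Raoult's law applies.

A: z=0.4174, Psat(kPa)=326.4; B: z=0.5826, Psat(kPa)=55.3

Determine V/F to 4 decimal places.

Raoult's law: Kᵢ = Pᵢˢᵃᵗ/P = Pᵢˢᵃᵗ/158.9.
  K_A = 326.4/158.9 = 2.054122, K_B = 55.3/158.9 = 0.348018
Iterate (Newton) starting at V/F = 0.5:
  V/F = 0.5000: g = -0.27543, g' = -0.7440 → V/F = 0.1298
  V/F = 0.1298: g = -0.02794, g' = -0.6544 → V/F = 0.0871
  V/F = 0.0871: g = 0.00026, g' = -0.6674 → V/F = 0.0875
Converged at V/F = 0.0875.

V/F = 0.0875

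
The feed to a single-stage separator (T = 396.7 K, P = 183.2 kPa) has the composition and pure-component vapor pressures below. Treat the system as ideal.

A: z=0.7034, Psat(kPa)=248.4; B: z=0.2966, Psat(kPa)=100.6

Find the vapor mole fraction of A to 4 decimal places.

Raoult's law: Kᵢ = Pᵢˢᵃᵗ/P = Pᵢˢᵃᵗ/183.2.
  K_A = 248.4/183.2 = 1.355895, K_B = 100.6/183.2 = 0.549127
Binary case is linear: z₁(K₁−1)(1+ψ(K₂−1)) + z₂(K₂−1)(1+ψ(K₁−1)) = 0
⇒ ψ = [z₁(K₁−1)+z₂(K₂−1)] / [−(K₁−1)(K₂−1)] = 0.11661/0.16046 = 0.7267
Compositions from xᵢ = zᵢ/(1+ψ(Kᵢ−1)), yᵢ = Kᵢxᵢ:
  A: x = 0.5589, y = 0.7578
  B: x = 0.4411, y = 0.2422

y_A = 0.7578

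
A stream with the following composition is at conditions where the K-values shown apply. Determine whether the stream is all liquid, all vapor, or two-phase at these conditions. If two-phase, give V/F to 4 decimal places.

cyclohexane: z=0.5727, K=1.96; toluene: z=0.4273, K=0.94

all vapor

ΣzᵢKᵢ = 1.5242; Σzᵢ/Kᵢ = 0.7468.
Since Σzᵢ/Kᵢ < 1 the mixture is above its dew point — single vapor phase.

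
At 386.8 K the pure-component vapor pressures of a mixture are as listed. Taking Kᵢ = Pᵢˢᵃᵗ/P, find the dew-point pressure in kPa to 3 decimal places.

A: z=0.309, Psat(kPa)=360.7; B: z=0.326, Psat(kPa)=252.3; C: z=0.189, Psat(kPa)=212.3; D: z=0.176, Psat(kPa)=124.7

Pdew = 224.698 kPa

At the dew point ψ → 1, so Σzᵢ/Kᵢ = 1 with Kᵢ = Pᵢˢᵃᵗ/P ⇒ 1/P = Σzᵢ/Pᵢˢᵃᵗ.
1/P = 0.309/360.7 + 0.326/252.3 + 0.189/212.3 + 0.176/124.7 = 0.004450 ⇒ P = 224.698 kPa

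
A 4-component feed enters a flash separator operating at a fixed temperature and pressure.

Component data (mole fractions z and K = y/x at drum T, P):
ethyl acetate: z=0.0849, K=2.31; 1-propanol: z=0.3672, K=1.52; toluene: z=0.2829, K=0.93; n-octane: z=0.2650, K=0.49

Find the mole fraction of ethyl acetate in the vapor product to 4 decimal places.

Newton iteration, β⁰ = 0.5:
  β = 0.5000: g = 0.01681, g' = -0.2414 → β = 0.5696
  β = 0.5696: g = -0.00012, g' = -0.2453 → β = 0.5692
Converged at β = 0.5692.
Compositions from xᵢ = zᵢ/(1+β(Kᵢ−1)), yᵢ = Kᵢxᵢ:
  ethyl acetate: x = 0.0486, y = 0.1123
  1-propanol: x = 0.2833, y = 0.4307
  toluene: x = 0.2946, y = 0.2740
  n-octane: x = 0.3734, y = 0.1830

y_ethyl acetate = 0.1123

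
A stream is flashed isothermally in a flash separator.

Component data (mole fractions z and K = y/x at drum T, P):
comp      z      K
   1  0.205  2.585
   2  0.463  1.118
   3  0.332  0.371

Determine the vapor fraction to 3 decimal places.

Newton iteration, ψ⁰ = 0.66:
  ψ = 0.660: g = -0.1476, g' = -0.513 → ψ = 0.372
  ψ = 0.372: g = -0.0159, g' = -0.434 → ψ = 0.335
Converged at ψ = 0.335.

ψ = 0.335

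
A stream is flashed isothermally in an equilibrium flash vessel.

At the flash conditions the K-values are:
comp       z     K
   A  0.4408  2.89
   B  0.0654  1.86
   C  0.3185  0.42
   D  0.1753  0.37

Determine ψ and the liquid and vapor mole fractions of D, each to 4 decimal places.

Iterate (Newton) starting at ψ = 0.33:
  ψ = 0.3300: g = 0.18902, g' = -0.9014 → ψ = 0.5397
  ψ = 0.5397: g = 0.01459, g' = -0.7952 → ψ = 0.5581
Converged at ψ = 0.5581.
Compositions from xᵢ = zᵢ/(1+ψ(Kᵢ−1)), yᵢ = Kᵢxᵢ:
  A: x = 0.2145, y = 0.6200
  B: x = 0.0442, y = 0.0822
  C: x = 0.4709, y = 0.1978
  D: x = 0.2704, y = 0.1000

ψ = 0.5581, x_D = 0.2704, y_D = 0.1000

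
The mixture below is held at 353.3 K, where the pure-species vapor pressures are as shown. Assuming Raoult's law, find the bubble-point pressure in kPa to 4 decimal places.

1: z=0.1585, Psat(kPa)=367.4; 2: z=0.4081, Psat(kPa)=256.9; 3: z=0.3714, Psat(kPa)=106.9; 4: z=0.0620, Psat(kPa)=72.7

Pbub = 207.2839 kPa

At the bubble point ψ → 0, so ΣzᵢKᵢ = 1 with Kᵢ = Pᵢˢᵃᵗ/P ⇒ P = ΣzᵢPᵢˢᵃᵗ.
P = 0.1585·367.4 + 0.4081·256.9 + 0.3714·106.9 + 0.0620·72.7 = 207.2839 kPa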